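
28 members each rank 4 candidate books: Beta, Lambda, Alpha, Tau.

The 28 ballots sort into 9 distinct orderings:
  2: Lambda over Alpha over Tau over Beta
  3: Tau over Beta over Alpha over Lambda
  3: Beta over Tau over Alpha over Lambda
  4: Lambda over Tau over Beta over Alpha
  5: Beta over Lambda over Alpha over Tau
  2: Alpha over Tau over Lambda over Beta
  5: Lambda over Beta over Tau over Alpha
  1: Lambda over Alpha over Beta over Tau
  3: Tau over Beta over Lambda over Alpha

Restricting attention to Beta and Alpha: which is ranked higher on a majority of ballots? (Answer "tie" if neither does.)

Beta

Ballots ranking Beta above Alpha: 3 + 3 + 4 + 5 + 5 + 3 = 23.
Ballots ranking Alpha above Beta: 28 − 23 = 5.
Beta wins the head-to-head 23–5.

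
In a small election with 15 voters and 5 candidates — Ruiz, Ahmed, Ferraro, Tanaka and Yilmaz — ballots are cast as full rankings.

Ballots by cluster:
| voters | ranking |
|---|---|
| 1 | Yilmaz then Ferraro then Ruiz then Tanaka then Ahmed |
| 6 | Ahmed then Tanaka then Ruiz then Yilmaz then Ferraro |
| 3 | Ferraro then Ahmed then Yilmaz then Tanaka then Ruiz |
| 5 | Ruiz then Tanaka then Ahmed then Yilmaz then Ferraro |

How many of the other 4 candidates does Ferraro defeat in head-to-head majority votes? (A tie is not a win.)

Ferraro against each rival (15 voters):
Ferraro vs Ruiz: Ruiz wins 11–4.
Ferraro–Ahmed: Ahmed 11–4.
Ferraro–Tanaka: Tanaka 11–4.
Ferraro vs Yilmaz: 3 to 12, Yilmaz.
Ferraro beats no one; loses to Ruiz, Ahmed, Tanaka, Yilmaz — 0 pairwise wins.

0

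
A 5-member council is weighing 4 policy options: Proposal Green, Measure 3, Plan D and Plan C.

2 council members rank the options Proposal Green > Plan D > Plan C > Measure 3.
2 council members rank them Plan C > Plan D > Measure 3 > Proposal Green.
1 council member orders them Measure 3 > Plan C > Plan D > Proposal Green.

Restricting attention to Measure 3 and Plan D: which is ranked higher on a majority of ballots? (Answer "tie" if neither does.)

Ballots ranking Measure 3 above Plan D: 1.
Ballots ranking Plan D above Measure 3: 5 − 1 = 4.
Plan D wins the head-to-head 4–1.

Plan D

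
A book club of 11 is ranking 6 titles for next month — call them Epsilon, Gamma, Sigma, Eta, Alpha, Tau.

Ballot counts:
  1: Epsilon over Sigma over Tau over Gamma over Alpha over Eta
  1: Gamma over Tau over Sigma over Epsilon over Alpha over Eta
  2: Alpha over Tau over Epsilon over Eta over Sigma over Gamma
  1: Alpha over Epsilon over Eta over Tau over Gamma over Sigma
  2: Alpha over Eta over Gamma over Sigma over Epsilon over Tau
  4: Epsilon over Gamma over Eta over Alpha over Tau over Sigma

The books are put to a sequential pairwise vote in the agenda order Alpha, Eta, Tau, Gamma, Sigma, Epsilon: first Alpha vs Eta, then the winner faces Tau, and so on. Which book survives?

Epsilon

Round 1: Alpha vs Eta — 7–4, Alpha advances.
Round 2: Alpha vs Tau — 9–2, Alpha advances.
Round 3: Alpha vs Gamma — 5–6, Gamma advances.
Round 4: Gamma vs Sigma — 8–3, Gamma advances.
Round 5: Gamma vs Epsilon — 3–8, Epsilon advances.
The agenda winner is Epsilon.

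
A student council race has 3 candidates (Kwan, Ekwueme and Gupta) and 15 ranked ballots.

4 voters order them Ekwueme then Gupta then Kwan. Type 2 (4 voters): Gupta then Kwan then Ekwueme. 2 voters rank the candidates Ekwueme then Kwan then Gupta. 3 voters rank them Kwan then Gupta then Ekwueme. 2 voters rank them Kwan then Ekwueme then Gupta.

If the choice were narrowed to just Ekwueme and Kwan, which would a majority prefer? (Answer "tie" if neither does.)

Kwan

Ballots ranking Ekwueme above Kwan: 4 + 2 = 6.
Ballots ranking Kwan above Ekwueme: 15 − 6 = 9.
Kwan wins the head-to-head 9–6.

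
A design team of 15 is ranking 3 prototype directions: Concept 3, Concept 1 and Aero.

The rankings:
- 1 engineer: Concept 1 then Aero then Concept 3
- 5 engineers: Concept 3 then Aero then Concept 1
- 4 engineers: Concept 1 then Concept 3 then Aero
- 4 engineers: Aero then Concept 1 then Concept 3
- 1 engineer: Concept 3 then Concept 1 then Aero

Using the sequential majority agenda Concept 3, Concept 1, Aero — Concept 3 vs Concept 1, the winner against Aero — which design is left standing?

Round 1: Concept 3 vs Concept 1 — 6–9, Concept 1 advances.
Round 2: Concept 1 vs Aero — 6–9, Aero advances.
Aero survives the agenda.

Aero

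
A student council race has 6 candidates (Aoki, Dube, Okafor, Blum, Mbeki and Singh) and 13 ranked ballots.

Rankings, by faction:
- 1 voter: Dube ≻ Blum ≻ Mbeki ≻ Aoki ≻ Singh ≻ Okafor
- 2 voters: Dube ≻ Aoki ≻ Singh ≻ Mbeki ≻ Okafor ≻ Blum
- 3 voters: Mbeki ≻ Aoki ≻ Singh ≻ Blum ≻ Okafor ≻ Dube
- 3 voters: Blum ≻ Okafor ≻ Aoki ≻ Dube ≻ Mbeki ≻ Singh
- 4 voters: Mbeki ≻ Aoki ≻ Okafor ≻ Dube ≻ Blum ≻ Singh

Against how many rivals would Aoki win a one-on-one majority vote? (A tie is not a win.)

4

Aoki against each rival (13 voters):
Aoki vs Dube: Aoki wins 10–3.
Aoki vs Okafor: Aoki wins 10–3.
Aoki vs Blum: 9 to 4, Aoki.
Aoki vs Mbeki: Mbeki, 8–5.
Aoki vs Singh: 13 to 0, Aoki.
Aoki beats Dube, Okafor, Blum, Singh; loses to Mbeki — 4 pairwise wins.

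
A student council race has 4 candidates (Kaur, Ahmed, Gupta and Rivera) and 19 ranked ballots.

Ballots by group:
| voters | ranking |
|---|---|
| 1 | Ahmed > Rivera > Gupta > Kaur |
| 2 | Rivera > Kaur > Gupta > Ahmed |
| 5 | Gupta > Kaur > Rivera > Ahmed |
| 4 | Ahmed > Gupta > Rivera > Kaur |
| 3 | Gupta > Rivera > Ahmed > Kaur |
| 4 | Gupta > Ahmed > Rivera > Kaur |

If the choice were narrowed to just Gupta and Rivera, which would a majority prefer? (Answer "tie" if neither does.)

Gupta

Ballots ranking Gupta above Rivera: 5 + 4 + 3 + 4 = 16.
Ballots ranking Rivera above Gupta: 19 − 16 = 3.
Gupta wins the head-to-head 16–3.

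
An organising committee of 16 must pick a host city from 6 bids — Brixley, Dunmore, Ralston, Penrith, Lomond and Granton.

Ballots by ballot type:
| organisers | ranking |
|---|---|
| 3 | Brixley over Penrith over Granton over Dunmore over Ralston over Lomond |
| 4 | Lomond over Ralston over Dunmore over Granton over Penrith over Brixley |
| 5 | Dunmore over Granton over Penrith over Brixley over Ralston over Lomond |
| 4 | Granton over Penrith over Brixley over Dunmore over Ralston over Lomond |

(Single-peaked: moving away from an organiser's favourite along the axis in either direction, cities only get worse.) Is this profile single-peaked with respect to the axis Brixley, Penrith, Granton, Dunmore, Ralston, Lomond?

yes

Axis positions: Brixley=1, Penrith=2, Granton=3, Dunmore=4, Ralston=5, Lomond=6.
Ballot type 1 (peak Brixley at position 1): ranking walks positions 1-2-3-4-5-6, expanding outward from the peak — single-peaked.
Ballot type 2 (peak Lomond at position 6): ranking walks positions 6-5-4-3-2-1, expanding outward from the peak — single-peaked.
Ballot type 3 (peak Dunmore at position 4): ranking walks positions 4-3-2-1-5-6, expanding outward from the peak — single-peaked.
Ballot type 4 (peak Granton at position 3): ranking walks positions 3-2-1-4-5-6, expanding outward from the peak — single-peaked.
Every ranking is single-peaked on this axis.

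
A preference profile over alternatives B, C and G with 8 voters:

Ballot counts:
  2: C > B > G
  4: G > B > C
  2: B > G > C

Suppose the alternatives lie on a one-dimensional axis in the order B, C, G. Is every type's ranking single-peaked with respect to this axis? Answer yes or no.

no

Axis positions: B=1, C=2, G=3.
Type 1 (peak C at position 2): ranking walks positions 2-1-3, expanding outward from the peak — single-peaked.
Type 2: ranking walks positions 3-1-2; B is ranked above C even though C lies between B and the peak G on the axis — preferences dip and rise again. Not single-peaked.
Type 3: ranking walks positions 1-3-2; G is ranked above C even though C lies between G and the peak B on the axis — preferences dip and rise again. Not single-peaked.
Type 2 violates single-peakedness, so the profile is not single-peaked on this axis.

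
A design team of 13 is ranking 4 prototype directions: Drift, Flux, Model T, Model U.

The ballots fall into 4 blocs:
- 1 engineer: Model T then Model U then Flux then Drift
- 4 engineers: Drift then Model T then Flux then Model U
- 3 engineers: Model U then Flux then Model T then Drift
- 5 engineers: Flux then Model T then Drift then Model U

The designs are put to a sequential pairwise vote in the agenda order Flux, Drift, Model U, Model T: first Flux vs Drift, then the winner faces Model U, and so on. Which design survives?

Round 1: Flux vs Drift — 9–4, Flux advances.
Round 2: Flux vs Model U — 9–4, Flux advances.
Round 3: Flux vs Model T — 8–5, Flux advances.
Flux survives the agenda.

Flux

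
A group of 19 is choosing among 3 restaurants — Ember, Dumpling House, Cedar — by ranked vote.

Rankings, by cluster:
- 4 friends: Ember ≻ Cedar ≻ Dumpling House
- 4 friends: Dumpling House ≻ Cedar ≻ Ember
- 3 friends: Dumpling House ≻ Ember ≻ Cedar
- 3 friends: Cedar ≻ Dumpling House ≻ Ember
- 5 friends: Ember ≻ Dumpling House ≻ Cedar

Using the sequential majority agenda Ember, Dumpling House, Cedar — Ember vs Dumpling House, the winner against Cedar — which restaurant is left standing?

Round 1: Ember vs Dumpling House — 9–10, Dumpling House advances.
Round 2: Dumpling House vs Cedar — 12–7, Dumpling House advances.
The agenda winner is Dumpling House.

Dumpling House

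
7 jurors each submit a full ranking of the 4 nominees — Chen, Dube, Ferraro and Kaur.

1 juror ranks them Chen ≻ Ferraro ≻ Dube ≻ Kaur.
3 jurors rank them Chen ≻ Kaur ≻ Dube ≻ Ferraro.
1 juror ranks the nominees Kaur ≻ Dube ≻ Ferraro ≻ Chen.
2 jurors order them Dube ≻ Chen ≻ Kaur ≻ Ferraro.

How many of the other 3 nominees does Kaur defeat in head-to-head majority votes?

2

Kaur against each rival (7 jurors):
Kaur vs Chen: Chen wins 6–1.
Kaur vs Dube: Kaur wins 4–3.
Kaur–Ferraro: Kaur 6–1.
Kaur beats Dube, Ferraro; loses to Chen — 2 pairwise wins.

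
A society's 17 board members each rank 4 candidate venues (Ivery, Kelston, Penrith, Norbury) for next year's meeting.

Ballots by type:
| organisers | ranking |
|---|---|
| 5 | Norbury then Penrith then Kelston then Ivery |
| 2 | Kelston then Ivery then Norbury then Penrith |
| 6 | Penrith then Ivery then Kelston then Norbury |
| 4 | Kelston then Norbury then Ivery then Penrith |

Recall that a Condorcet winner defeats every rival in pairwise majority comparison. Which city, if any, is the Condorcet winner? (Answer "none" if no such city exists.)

none

Check each pair by majority over 17 ballots:
Ivery vs Kelston: Ivery preferred on 6 ballots; Kelston wins 11–6.
Ivery vs Penrith: 2+4 = 6 for Ivery, 11 for Penrith — Penrith by 11–6.
Ivery vs Norbury: 2+6 = 8 for Ivery, 9 for Norbury — Norbury by 9–8.
Kelston vs Penrith: Kelston preferred on 2+4 = 6 ballots; Penrith wins 11–6.
Kelston vs Norbury: 2+6+4 = 12 for Kelston, 5 for Norbury — Kelston by 12–5.
Penrith vs Norbury: 6 to 11, Norbury.
Every city loses at least once (Ivery loses to Kelston; Kelston loses to Penrith; Penrith loses to Norbury; Norbury loses to Kelston). The majority relation contains the cycle Kelston > Norbury > Penrith > Kelston, so there is no Condorcet winner.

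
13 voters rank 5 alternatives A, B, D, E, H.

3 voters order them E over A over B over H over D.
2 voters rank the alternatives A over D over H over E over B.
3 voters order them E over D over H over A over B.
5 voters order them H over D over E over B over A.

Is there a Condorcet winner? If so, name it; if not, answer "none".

H

Head-to-head results (13 voters):
A vs B: 8 to 5, A.
A vs D: A preferred on 3+2 = 5 ballots; D wins 8–5.
A–E: E 11–2.
A vs H: A is ranked higher on 3+2 = 5 ballots, H on 8. H wins 8–5.
B vs D: 3 to 10, D.
B vs E: 0 to 13, E.
B vs H: H wins 10–3.
D–E: D 7–6.
D vs H: 2+3 = 5 for D, 8 for H — H by 8–5.
E vs H: 6 to 7, H.
H beats each of A, B, D, E — H is the Condorcet winner.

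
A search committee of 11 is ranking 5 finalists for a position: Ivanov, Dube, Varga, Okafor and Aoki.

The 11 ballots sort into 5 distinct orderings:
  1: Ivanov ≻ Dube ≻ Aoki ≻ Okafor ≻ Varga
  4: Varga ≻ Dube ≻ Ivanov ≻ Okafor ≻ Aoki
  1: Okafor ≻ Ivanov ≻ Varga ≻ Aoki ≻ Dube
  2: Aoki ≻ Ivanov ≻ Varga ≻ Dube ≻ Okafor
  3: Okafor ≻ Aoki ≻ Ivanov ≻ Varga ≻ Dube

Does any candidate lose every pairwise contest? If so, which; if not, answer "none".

Pairwise majorities:
Ivanov vs Dube: Ivanov preferred on 1+1+2+3 = 7 ballots; Ivanov wins 7–4.
Ivanov vs Varga: Ivanov, 7–4.
Ivanov vs Okafor: Ivanov is ranked higher on 1+4+2 = 7 ballots, Okafor on 4. Ivanov wins 7–4.
Ivanov vs Aoki: Ivanov wins 6–5.
Dube vs Varga: 1 to 10, Varga.
Dube vs Okafor: Dube wins 7–4.
Dube vs Aoki: 5 to 6, Aoki.
Varga–Okafor: Varga 6–5.
Varga vs Aoki: Varga is ranked higher on 4+1 = 5 ballots, Aoki on 6. Aoki wins 6–5.
Okafor vs Aoki: Okafor, 8–3.
Every candidate wins at least one matchup (Ivanov beats Dube; Dube beats Okafor; Varga beats Dube; Okafor beats Aoki; Aoki beats Dube), so there is no Condorcet loser.

none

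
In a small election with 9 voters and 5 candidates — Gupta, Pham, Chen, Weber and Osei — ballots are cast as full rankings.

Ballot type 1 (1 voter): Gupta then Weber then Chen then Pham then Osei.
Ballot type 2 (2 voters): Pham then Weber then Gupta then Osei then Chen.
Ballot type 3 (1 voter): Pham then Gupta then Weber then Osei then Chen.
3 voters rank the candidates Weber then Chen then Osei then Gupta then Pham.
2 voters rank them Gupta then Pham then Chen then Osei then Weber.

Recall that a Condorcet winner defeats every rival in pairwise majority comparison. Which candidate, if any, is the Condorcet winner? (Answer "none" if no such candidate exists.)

none

Head-to-head results (9 voters):
Gupta–Pham: Gupta 6–3.
Gupta vs Chen: Gupta, 6–3.
Gupta–Weber: Weber 5–4.
Gupta vs Osei: Gupta wins 6–3.
Pham vs Chen: Pham wins 5–4.
Pham vs Weber: Pham, 5–4.
Pham–Osei: Pham 6–3.
Chen vs Weber: Weber, 7–2.
Chen vs Osei: Chen, 6–3.
Weber–Osei: Weber 7–2.
Each candidate drops at least one matchup (Gupta loses to Weber; Pham loses to Gupta; Chen loses to Gupta; Weber loses to Pham; Osei loses to Gupta); the cycle Gupta beats Pham beats Weber beats Gupta rules out a Condorcet winner.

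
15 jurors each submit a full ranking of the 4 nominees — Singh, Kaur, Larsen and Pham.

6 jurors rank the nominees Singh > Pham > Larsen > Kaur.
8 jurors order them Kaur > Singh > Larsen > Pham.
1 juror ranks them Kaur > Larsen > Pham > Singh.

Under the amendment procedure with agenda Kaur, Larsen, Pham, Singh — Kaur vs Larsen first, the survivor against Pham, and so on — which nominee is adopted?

Round 1: Kaur vs Larsen — 9–6, Kaur advances.
Round 2: Kaur vs Pham — 9–6, Kaur advances.
Round 3: Kaur vs Singh — 9–6, Kaur advances.
Kaur survives the agenda.

Kaur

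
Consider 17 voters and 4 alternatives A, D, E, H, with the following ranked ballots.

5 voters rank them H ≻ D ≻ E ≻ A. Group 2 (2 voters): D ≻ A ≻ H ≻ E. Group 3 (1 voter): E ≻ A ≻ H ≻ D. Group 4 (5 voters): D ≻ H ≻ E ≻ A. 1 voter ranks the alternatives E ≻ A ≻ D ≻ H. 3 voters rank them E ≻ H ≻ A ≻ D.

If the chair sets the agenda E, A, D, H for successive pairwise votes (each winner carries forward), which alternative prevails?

Round 1: E vs A — 15–2, E advances.
Round 2: E vs D — 5–12, D advances.
Round 3: D vs H — 8–9, H advances.
The agenda winner is H.

H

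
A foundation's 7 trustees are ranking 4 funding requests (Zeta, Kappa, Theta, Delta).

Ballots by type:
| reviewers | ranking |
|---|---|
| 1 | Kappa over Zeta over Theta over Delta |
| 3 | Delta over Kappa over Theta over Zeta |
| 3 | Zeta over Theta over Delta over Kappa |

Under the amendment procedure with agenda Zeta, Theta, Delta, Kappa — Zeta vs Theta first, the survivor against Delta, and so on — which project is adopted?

Kappa

Round 1: Zeta vs Theta — 4–3, Zeta advances.
Round 2: Zeta vs Delta — 4–3, Zeta advances.
Round 3: Zeta vs Kappa — 3–4, Kappa advances.
Kappa survives the agenda.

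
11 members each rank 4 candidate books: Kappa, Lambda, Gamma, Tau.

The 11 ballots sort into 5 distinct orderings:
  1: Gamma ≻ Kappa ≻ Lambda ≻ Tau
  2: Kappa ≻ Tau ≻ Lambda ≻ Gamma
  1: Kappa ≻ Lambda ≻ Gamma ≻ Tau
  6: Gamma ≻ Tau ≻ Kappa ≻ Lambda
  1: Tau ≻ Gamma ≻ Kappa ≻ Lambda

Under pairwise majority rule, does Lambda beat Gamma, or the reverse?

Ballots ranking Lambda above Gamma: 2 + 1 = 3.
Ballots ranking Gamma above Lambda: 11 − 3 = 8.
Gamma wins the head-to-head 8–3.

Gamma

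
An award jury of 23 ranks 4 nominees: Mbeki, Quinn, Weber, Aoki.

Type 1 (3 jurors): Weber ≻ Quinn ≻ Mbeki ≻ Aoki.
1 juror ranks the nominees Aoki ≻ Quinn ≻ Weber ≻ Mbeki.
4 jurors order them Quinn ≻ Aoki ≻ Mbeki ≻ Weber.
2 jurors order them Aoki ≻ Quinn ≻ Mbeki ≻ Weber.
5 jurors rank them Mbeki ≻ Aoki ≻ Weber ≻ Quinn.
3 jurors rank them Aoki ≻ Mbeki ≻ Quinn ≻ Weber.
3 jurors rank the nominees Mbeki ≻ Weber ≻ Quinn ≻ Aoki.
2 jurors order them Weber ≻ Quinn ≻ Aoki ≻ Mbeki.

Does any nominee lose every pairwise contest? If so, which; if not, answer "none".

none

Pairwise majorities:
Mbeki–Quinn: Quinn 12–11.
Mbeki vs Weber: Mbeki, 17–6.
Mbeki vs Aoki: Mbeki is ranked higher on 3+5+3 = 11 ballots, Aoki on 12. Aoki wins 12–11.
Quinn–Weber: Weber 13–10.
Quinn vs Aoki: 12 to 11, Quinn.
Weber vs Aoki: Aoki wins 15–8.
Each nominee has at least one pairwise win (Mbeki beats Weber; Quinn beats Mbeki; Weber beats Quinn; Aoki beats Mbeki) — no Condorcet loser.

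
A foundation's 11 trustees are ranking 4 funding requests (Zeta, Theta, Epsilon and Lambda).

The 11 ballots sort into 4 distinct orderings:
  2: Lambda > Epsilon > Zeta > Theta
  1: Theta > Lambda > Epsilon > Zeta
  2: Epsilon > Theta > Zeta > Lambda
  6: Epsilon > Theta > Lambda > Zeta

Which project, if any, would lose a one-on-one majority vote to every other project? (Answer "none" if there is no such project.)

Head-to-head results (11 reviewers):
Zeta vs Theta: Theta, 9–2.
Zeta vs Epsilon: 0 to 11, Epsilon.
Zeta–Lambda: Lambda 9–2.
Theta vs Epsilon: Epsilon wins 10–1.
Theta vs Lambda: Theta, 9–2.
Epsilon vs Lambda: Epsilon wins 8–3.
Zeta is beaten in every head-to-head and is the Condorcet loser.

Zeta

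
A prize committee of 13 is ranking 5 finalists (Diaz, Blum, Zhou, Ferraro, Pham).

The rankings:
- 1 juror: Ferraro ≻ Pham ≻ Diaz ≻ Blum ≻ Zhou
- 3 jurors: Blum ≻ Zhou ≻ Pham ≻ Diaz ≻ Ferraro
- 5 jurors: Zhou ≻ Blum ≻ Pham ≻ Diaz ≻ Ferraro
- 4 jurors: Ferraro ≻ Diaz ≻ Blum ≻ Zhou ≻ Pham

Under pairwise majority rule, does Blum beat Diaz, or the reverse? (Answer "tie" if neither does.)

Blum

Ballots ranking Blum above Diaz: 3 + 5 = 8.
Ballots ranking Diaz above Blum: 13 − 8 = 5.
Blum wins the head-to-head 8–5.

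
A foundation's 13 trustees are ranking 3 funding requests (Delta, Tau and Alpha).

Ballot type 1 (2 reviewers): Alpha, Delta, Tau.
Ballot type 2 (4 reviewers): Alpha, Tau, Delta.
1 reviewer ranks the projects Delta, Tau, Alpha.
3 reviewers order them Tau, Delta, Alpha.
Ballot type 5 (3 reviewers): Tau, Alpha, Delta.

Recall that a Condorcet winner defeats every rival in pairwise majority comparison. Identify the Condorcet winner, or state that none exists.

Check each pair by majority over 13 ballots:
Delta vs Tau: Tau wins 10–3.
Delta–Alpha: Alpha 9–4.
Tau vs Alpha: Tau wins 7–6.
Tau wins every pairwise contest, so Tau is the Condorcet winner.

Tau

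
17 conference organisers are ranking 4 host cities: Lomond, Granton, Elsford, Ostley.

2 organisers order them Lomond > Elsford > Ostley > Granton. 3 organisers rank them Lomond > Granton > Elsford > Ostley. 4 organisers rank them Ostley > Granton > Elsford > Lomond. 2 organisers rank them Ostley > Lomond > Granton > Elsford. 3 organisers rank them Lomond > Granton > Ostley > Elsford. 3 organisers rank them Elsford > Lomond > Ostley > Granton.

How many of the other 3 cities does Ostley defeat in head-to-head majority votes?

Ostley against each rival (17 organisers):
Ostley vs Lomond: Lomond, 11–6.
Ostley vs Granton: 11 to 6, Ostley.
Ostley–Elsford: Ostley 9–8.
Ostley beats Granton, Elsford; loses to Lomond — 2 pairwise wins.

2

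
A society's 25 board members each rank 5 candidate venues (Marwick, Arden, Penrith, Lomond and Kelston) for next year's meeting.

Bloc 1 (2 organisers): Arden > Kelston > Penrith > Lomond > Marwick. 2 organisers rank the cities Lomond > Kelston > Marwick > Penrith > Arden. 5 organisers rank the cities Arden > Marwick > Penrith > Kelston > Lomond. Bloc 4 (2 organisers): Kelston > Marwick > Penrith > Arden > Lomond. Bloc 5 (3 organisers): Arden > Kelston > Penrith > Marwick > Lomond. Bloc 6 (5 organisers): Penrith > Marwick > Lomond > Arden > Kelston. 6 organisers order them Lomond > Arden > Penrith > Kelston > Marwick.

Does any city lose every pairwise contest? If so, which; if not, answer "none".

Head-to-head results (25 organisers):
Marwick vs Arden: Marwick is ranked higher on 2+2+5 = 9 ballots, Arden on 16. Arden wins 16–9.
Marwick vs Penrith: Penrith, 16–9.
Marwick vs Lomond: 15 to 10, Marwick.
Marwick vs Kelston: Kelston, 15–10.
Arden vs Penrith: Arden wins 16–9.
Arden–Lomond: Lomond 13–12.
Arden vs Kelston: 21 to 4, Arden.
Penrith vs Lomond: 2+5+2+3+5 = 17 for Penrith, 8 for Lomond — Penrith by 17–8.
Penrith vs Kelston: Penrith wins 16–9.
Lomond–Kelston: Lomond 13–12.
Every city wins at least one matchup (Marwick beats Lomond; Arden beats Marwick; Penrith beats Marwick; Lomond beats Arden; Kelston beats Marwick), so there is no Condorcet loser.

none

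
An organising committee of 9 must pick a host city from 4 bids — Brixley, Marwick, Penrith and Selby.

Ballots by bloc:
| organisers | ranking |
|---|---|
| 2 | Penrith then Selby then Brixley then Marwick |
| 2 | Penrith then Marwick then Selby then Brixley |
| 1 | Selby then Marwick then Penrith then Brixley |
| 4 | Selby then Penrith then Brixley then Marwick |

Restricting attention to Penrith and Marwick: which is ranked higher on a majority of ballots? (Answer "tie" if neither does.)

Ballots ranking Penrith above Marwick: 2 + 2 + 4 = 8.
Ballots ranking Marwick above Penrith: 9 − 8 = 1.
Penrith wins the head-to-head 8–1.

Penrith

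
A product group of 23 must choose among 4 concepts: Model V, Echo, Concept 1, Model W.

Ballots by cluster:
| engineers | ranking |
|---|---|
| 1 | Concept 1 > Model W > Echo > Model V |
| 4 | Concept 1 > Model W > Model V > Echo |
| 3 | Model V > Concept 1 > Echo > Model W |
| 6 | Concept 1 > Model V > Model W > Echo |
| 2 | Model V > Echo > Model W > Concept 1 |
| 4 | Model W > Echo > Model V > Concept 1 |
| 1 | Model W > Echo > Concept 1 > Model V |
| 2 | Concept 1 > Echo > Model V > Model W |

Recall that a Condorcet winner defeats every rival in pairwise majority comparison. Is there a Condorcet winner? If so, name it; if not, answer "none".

Pairwise majorities:
Model V vs Echo: Model V is ranked higher on 4+3+6+2 = 15 ballots, Echo on 8. Model V wins 15–8.
Model V vs Concept 1: Concept 1, 14–9.
Model V–Model W: Model V 13–10.
Echo vs Concept 1: 7 to 16, Concept 1.
Echo–Model W: Model W 16–7.
Concept 1 vs Model W: 16 to 7, Concept 1.
Concept 1 wins every pairwise contest, so Concept 1 is the Condorcet winner.

Concept 1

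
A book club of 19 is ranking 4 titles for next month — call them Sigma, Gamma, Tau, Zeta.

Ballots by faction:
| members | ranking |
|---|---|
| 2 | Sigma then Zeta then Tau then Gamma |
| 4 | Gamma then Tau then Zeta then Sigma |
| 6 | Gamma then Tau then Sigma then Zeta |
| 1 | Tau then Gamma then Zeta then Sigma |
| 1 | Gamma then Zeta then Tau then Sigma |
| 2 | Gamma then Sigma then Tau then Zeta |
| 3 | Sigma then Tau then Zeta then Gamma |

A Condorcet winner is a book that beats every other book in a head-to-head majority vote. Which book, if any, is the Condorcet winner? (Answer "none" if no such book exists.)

Gamma

Check each pair by majority over 19 ballots:
Sigma vs Gamma: 5 to 14, Gamma.
Sigma vs Tau: 7 to 12, Tau.
Sigma vs Zeta: Sigma preferred on 2+6+2+3 = 13 ballots; Sigma wins 13–6.
Gamma vs Tau: Gamma preferred on 4+6+1+2 = 13 ballots; Gamma wins 13–6.
Gamma vs Zeta: 14 to 5, Gamma.
Tau vs Zeta: Tau preferred on 4+6+1+2+3 = 16 ballots; Tau wins 16–3.
Gamma defeats every rival head-to-head and is the Condorcet winner.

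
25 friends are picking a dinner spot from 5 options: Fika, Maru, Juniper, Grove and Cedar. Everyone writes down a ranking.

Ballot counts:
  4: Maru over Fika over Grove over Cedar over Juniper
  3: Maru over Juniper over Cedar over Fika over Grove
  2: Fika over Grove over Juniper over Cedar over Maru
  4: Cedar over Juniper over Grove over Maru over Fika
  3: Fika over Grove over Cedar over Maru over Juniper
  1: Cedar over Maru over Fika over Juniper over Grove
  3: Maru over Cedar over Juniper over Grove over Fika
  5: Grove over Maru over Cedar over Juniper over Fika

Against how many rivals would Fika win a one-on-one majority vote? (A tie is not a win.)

1

Fika against each rival (25 friends):
Fika vs Maru: Fika preferred on 2+3 = 5 ballots; Maru wins 20–5.
Fika vs Juniper: 4+2+3+1 = 10 for Fika, 15 for Juniper — Juniper by 15–10.
Fika vs Grove: 13 to 12, Fika.
Fika vs Cedar: Fika is ranked higher on 4+2+3 = 9 ballots, Cedar on 16. Cedar wins 16–9.
Fika beats Grove; loses to Maru, Juniper, Cedar — 1 pairwise win.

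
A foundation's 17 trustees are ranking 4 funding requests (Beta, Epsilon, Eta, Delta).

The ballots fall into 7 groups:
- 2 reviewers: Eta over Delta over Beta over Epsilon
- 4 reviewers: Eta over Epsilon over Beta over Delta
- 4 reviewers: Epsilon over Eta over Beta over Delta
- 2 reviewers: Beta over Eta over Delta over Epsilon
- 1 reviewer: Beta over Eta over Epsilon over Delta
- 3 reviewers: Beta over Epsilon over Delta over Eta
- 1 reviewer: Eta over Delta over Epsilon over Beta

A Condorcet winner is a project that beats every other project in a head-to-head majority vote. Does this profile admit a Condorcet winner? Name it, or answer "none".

Check each pair by majority over 17 ballots:
Beta vs Epsilon: Epsilon wins 9–8.
Beta vs Eta: Eta, 11–6.
Beta vs Delta: Beta wins 14–3.
Epsilon–Eta: Eta 10–7.
Epsilon vs Delta: Epsilon wins 12–5.
Eta vs Delta: Eta, 14–3.
Only Eta has no losses; Eta is the Condorcet winner.

Eta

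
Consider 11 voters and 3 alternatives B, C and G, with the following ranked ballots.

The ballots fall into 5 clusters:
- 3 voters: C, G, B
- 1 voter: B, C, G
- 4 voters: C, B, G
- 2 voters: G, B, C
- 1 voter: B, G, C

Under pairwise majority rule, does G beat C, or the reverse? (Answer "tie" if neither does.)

Ballots ranking G above C: 2 + 1 = 3.
Ballots ranking C above G: 11 − 3 = 8.
C wins the head-to-head 8–3.

C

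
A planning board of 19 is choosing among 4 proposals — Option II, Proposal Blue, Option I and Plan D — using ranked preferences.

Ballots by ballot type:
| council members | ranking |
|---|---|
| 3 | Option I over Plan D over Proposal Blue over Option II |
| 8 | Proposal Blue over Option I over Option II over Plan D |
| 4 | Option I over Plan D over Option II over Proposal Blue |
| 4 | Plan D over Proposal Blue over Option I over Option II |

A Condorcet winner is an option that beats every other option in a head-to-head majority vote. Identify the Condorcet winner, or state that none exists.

Pairwise majorities:
Option II vs Proposal Blue: Proposal Blue wins 15–4.
Option II vs Option I: Option I, 19–0.
Option II–Plan D: Plan D 11–8.
Proposal Blue vs Option I: Proposal Blue, 12–7.
Proposal Blue vs Plan D: Plan D wins 11–8.
Option I vs Plan D: Option I, 15–4.
Each option drops at least one matchup (Option II loses to Proposal Blue; Proposal Blue loses to Plan D; Option I loses to Proposal Blue; Plan D loses to Option I); the cycle Proposal Blue > Option I > Plan D > Proposal Blue rules out a Condorcet winner.

none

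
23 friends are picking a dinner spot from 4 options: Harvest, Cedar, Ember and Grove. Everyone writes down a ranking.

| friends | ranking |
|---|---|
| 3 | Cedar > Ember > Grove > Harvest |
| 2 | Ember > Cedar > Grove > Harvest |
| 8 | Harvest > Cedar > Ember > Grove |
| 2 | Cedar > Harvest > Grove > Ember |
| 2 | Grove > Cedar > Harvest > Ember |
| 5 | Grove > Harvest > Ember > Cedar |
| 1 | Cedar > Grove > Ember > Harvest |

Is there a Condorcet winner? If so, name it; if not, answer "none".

Check each pair by majority over 23 ballots:
Harvest vs Cedar: Harvest is ranked higher on 8+5 = 13 ballots, Cedar on 10. Harvest wins 13–10.
Harvest vs Ember: Harvest preferred on 8+2+2+5 = 17 ballots; Harvest wins 17–6.
Harvest vs Grove: Grove wins 13–10.
Cedar vs Ember: Cedar, 16–7.
Cedar vs Grove: Cedar, 16–7.
Ember vs Grove: Ember, 13–10.
Each restaurant drops at least one matchup (Harvest loses to Grove; Cedar loses to Harvest; Ember loses to Harvest; Grove loses to Cedar); the cycle Harvest → Cedar → Grove → Harvest rules out a Condorcet winner.

none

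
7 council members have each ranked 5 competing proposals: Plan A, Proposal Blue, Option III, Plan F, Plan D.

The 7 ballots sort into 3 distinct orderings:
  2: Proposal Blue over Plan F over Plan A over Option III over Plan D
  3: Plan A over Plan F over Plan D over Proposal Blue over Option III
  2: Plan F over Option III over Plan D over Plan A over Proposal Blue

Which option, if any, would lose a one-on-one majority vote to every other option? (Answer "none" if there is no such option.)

Head-to-head results (7 council members):
Plan A vs Proposal Blue: Plan A preferred on 3+2 = 5 ballots; Plan A wins 5–2.
Plan A vs Option III: Plan A preferred on 2+3 = 5 ballots; Plan A wins 5–2.
Plan A vs Plan F: 3 for Plan A, 4 for Plan F — Plan F by 4–3.
Plan A vs Plan D: 5 to 2, Plan A.
Proposal Blue vs Option III: 2+3 = 5 for Proposal Blue, 2 for Option III — Proposal Blue by 5–2.
Proposal Blue vs Plan F: Proposal Blue preferred on 2 ballots; Plan F wins 5–2.
Proposal Blue vs Plan D: Plan D wins 5–2.
Option III–Plan F: Plan F 7–0.
Option III vs Plan D: Option III wins 4–3.
Plan F vs Plan D: Plan F is ranked higher on 2+3+2 = 7 ballots, Plan D on 0. Plan F wins 7–0.
Every option wins at least one matchup (Plan A beats Proposal Blue; Proposal Blue beats Option III; Option III beats Plan D; Plan F beats Plan A; Plan D beats Proposal Blue), so there is no Condorcet loser.

none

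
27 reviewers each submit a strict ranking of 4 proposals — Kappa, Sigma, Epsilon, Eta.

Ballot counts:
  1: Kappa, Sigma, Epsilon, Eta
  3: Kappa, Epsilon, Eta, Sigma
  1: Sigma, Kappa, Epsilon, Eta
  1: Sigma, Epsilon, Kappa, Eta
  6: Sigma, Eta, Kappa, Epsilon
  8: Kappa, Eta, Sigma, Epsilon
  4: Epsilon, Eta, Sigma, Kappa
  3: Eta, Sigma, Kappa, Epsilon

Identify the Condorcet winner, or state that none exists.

Pairwise majorities:
Kappa vs Sigma: Sigma wins 15–12.
Kappa vs Epsilon: Kappa wins 22–5.
Kappa vs Eta: Kappa, 14–13.
Sigma–Epsilon: Sigma 20–7.
Sigma–Eta: Eta 18–9.
Epsilon vs Eta: Eta, 17–10.
No project is unbeaten: Kappa loses to Sigma; Sigma loses to Eta; Epsilon loses to Kappa; Eta loses to Kappa. In particular Kappa beats Eta beats Sigma beats Kappa is a majority cycle — no Condorcet winner exists.

none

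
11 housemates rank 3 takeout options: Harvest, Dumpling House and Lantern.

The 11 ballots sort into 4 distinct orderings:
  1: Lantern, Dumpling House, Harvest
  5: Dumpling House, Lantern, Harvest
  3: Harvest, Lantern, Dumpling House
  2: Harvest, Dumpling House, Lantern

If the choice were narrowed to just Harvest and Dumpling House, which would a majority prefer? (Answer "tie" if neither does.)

Dumpling House

Ballots ranking Harvest above Dumpling House: 3 + 2 = 5.
Ballots ranking Dumpling House above Harvest: 11 − 5 = 6.
Dumpling House wins the head-to-head 6–5.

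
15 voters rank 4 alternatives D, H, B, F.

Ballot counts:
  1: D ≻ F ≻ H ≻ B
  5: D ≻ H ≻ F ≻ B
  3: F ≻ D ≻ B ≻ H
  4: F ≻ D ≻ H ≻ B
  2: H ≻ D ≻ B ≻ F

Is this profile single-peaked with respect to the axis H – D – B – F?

Axis positions: H=1, D=2, B=3, F=4.
Faction 1: ranking walks positions 2-4-1-3; F is ranked above B even though B lies between F and the peak D on the axis — preferences dip and rise again. Not single-peaked.
Faction 2: ranking walks positions 2-1-4-3; F is ranked above B even though B lies between F and the peak D on the axis — preferences dip and rise again. Not single-peaked.
Faction 3: ranking walks positions 4-2-3-1; D is ranked above B even though B lies between D and the peak F on the axis — preferences dip and rise again. Not single-peaked.
Faction 4: ranking walks positions 4-2-1-3; D is ranked above B even though B lies between D and the peak F on the axis — preferences dip and rise again. Not single-peaked.
Faction 5 (peak H at position 1): ranking walks positions 1-2-3-4, expanding outward from the peak — single-peaked.
Faction 1 violates single-peakedness, so the profile is not single-peaked on this axis.

no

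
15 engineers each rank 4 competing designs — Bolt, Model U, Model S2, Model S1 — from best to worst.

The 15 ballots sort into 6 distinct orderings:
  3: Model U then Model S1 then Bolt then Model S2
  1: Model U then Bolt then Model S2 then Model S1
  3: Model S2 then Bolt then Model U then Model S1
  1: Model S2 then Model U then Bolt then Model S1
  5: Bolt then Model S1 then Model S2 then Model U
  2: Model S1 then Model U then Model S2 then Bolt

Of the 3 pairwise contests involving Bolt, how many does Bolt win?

3

Bolt against each rival (15 engineers):
Bolt–Model U: Bolt 8–7.
Bolt vs Model S2: Bolt preferred on 3+1+5 = 9 ballots; Bolt wins 9–6.
Bolt vs Model S1: Bolt, 10–5.
Bolt beats Model U, Model S2, Model S1 — 3 pairwise wins.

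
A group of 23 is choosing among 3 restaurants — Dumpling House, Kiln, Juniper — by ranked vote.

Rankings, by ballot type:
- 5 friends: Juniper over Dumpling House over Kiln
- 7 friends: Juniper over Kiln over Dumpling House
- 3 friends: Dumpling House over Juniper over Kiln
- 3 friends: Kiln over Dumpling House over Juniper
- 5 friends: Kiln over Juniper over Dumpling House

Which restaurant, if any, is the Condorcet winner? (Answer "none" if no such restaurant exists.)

Juniper

Head-to-head results (23 friends):
Dumpling House vs Kiln: Kiln wins 15–8.
Dumpling House vs Juniper: Juniper, 17–6.
Kiln vs Juniper: Juniper, 15–8.
Juniper wins every pairwise contest, so Juniper is the Condorcet winner.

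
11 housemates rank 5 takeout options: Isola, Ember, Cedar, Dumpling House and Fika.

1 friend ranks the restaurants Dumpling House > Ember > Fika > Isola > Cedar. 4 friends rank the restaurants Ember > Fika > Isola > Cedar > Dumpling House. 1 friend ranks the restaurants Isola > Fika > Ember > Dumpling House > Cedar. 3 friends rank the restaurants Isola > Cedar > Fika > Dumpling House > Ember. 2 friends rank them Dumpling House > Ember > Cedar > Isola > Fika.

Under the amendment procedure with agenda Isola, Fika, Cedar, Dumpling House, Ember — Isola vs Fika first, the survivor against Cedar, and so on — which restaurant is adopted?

Round 1: Isola vs Fika — 6–5, Isola advances.
Round 2: Isola vs Cedar — 9–2, Isola advances.
Round 3: Isola vs Dumpling House — 8–3, Isola advances.
Round 4: Isola vs Ember — 4–7, Ember advances.
Ember survives the agenda.

Ember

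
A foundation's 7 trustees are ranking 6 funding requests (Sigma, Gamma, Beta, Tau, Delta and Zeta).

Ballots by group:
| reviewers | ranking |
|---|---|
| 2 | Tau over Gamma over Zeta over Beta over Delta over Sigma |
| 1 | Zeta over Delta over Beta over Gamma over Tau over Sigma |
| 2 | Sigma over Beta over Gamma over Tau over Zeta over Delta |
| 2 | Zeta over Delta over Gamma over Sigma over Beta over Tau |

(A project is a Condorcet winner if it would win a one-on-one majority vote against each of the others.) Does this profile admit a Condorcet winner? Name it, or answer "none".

Check each pair by majority over 7 ballots:
Sigma vs Gamma: Sigma preferred on 2 ballots; Gamma wins 5–2.
Sigma vs Beta: Sigma wins 4–3.
Sigma vs Tau: 2+2 = 4 for Sigma, 3 for Tau — Sigma by 4–3.
Sigma vs Delta: Delta, 5–2.
Sigma vs Zeta: 2 to 5, Zeta.
Gamma vs Beta: 2+2 = 4 for Gamma, 3 for Beta — Gamma by 4–3.
Gamma vs Tau: Gamma is ranked higher on 1+2+2 = 5 ballots, Tau on 2. Gamma wins 5–2.
Gamma vs Delta: 2+2 = 4 for Gamma, 3 for Delta — Gamma by 4–3.
Gamma vs Zeta: Gamma is ranked higher on 2+2 = 4 ballots, Zeta on 3. Gamma wins 4–3.
Beta–Tau: Beta 5–2.
Beta–Delta: Beta 4–3.
Beta vs Zeta: 2 for Beta, 5 for Zeta — Zeta by 5–2.
Tau vs Delta: 4 to 3, Tau.
Tau vs Zeta: Tau preferred on 2+2 = 4 ballots; Tau wins 4–3.
Delta–Zeta: Zeta 7–0.
Gamma wins every pairwise contest, so Gamma is the Condorcet winner.

Gamma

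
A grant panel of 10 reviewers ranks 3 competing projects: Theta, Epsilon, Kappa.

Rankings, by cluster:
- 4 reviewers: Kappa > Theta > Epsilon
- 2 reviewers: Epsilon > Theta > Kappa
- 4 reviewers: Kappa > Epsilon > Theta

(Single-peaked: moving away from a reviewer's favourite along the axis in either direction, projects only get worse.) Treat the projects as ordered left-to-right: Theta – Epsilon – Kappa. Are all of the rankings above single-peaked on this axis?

no

Axis positions: Theta=1, Epsilon=2, Kappa=3.
Cluster 1: ranking walks positions 3-1-2; Theta is ranked above Epsilon even though Epsilon lies between Theta and the peak Kappa on the axis — preferences dip and rise again. Not single-peaked.
Cluster 2 (peak Epsilon at position 2): ranking walks positions 2-1-3, expanding outward from the peak — single-peaked.
Cluster 3 (peak Kappa at position 3): ranking walks positions 3-2-1, expanding outward from the peak — single-peaked.
Cluster 1 violates single-peakedness, so the profile is not single-peaked on this axis.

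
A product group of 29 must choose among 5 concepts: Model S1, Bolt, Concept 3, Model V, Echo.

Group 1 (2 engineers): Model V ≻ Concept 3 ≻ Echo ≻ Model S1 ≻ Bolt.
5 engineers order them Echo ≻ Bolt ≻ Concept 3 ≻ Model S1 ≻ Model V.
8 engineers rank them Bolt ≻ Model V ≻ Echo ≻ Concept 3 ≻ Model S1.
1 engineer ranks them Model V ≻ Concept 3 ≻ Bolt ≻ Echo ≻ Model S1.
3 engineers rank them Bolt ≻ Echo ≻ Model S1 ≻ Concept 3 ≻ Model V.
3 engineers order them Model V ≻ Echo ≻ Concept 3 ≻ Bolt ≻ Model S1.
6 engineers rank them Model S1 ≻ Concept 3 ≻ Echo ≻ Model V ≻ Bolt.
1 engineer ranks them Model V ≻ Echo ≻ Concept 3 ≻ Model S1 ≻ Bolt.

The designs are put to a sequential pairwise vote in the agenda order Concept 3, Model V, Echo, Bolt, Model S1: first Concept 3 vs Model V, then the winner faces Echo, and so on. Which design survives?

Bolt

Round 1: Concept 3 vs Model V — 14–15, Model V advances.
Round 2: Model V vs Echo — 15–14, Model V advances.
Round 3: Model V vs Bolt — 13–16, Bolt advances.
Round 4: Bolt vs Model S1 — 20–9, Bolt advances.
The agenda winner is Bolt.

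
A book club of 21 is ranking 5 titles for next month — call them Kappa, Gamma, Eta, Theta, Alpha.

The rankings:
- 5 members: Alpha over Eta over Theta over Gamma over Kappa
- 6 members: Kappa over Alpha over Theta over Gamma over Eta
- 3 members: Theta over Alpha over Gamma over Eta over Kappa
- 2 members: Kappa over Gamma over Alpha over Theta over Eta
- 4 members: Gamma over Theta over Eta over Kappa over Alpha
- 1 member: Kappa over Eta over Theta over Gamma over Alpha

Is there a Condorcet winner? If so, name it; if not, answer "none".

Pairwise majorities:
Kappa vs Gamma: Gamma, 12–9.
Kappa vs Eta: Kappa is ranked higher on 6+2+1 = 9 ballots, Eta on 12. Eta wins 12–9.
Kappa vs Theta: Theta, 12–9.
Kappa vs Alpha: Kappa wins 13–8.
Gamma vs Eta: Gamma, 15–6.
Gamma–Theta: Theta 15–6.
Gamma vs Alpha: Alpha wins 14–7.
Eta vs Theta: Theta, 15–6.
Eta vs Alpha: Eta is ranked higher on 4+1 = 5 ballots, Alpha on 16. Alpha wins 16–5.
Theta vs Alpha: Theta preferred on 3+4+1 = 8 ballots; Alpha wins 13–8.
No book is unbeaten: Kappa loses to Gamma; Gamma loses to Theta; Eta loses to Gamma; Theta loses to Alpha; Alpha loses to Kappa. In particular Kappa → Alpha → Gamma → Kappa is a majority cycle — no Condorcet winner exists.

none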